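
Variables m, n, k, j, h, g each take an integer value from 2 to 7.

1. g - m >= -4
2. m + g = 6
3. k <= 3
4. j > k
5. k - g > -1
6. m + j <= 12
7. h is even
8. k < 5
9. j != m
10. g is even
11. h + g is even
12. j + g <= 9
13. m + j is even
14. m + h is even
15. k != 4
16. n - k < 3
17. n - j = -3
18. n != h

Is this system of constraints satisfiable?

Take m = 4, n = 3, k = 2, j = 6, h = 4, g = 2. Then constraint 1: g - m = -2; constraint 2: m + g = 6, and every other listed constraint is also met.

Satisfiable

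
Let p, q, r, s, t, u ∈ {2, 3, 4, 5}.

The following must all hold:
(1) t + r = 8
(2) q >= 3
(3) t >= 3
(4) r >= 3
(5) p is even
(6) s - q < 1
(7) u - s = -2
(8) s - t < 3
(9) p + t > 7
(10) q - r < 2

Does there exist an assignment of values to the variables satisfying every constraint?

Satisfiable

Take p = 4, q = 4, r = 4, s = 4, t = 4, u = 2. Then constraint 1: t + r = 8; constraint 6: s - q = 0, and every other listed constraint is also met.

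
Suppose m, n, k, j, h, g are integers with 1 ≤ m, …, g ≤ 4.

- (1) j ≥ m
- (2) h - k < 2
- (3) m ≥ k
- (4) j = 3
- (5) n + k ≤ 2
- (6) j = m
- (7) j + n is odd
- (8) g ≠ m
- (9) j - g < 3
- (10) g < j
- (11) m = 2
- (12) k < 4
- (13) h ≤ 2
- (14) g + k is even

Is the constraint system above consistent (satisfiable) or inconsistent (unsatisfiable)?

Constraint 4 fixes j = 3 and constraint 11 fixes m = 2, but constraint 6 requires j = m. Since 3 ≠ 2, contradiction.

Unsatisfiable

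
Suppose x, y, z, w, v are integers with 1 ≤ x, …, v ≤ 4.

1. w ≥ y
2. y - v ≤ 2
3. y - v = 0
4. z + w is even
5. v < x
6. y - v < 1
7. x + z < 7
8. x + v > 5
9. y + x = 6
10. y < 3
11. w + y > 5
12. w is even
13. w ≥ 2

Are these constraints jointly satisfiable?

Satisfiable

Setting (x, y, z, w, v) = (4, 2, 2, 4, 2) satisfies everything: constraint 2: y - v = 0; constraint 3: y - v = 0, and the others follow.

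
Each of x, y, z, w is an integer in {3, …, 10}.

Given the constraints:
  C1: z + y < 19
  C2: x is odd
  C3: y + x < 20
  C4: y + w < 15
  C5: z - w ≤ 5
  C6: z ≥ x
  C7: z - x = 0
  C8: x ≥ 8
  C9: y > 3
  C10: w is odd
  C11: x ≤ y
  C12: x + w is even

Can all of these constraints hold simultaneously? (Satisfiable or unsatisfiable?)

Satisfiable

The assignment x = 9, y = 9, z = 9, w = 5 works:
  constraint 1 holds since z + y = 18.
  constraint 3 holds since y + x = 18.
  constraint 4 holds since y + w = 14.
The rest check out directly.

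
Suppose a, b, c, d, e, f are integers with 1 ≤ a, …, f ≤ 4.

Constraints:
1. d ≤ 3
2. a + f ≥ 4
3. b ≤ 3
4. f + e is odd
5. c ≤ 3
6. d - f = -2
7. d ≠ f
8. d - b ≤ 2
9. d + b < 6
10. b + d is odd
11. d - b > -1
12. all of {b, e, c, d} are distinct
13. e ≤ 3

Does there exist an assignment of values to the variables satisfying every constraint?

Constraints 1, 3, 5, and 13 confine each of b, e, c, d to the 3 values {1, …, 3} (the domain already gives each ≥ 1).
Constraint 12 requires all 4 of them to be distinct, but only 3 values are available — impossible by the pigeonhole principle.

Unsatisfiable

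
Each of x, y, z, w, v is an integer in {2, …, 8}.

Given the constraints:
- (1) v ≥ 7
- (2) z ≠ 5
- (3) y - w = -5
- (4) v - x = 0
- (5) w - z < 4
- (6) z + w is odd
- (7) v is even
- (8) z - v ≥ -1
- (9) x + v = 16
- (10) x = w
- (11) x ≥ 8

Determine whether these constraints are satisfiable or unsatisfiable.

One satisfying assignment is x = 8, y = 3, z = 7, w = 8, v = 8.
For the less obvious constraints — constraint 3: y - w = -5; constraint 4: v - x = 0; constraint 5: w - z = 1 — and the others hold by inspection.

Satisfiable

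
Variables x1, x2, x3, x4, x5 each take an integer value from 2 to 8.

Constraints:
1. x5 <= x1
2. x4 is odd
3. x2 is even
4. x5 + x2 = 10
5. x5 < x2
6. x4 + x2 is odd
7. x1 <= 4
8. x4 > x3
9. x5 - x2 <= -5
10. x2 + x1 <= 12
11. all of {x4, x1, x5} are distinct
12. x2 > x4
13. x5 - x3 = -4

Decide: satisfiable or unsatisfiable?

Try x1 = 3, x2 = 8, x3 = 6, x4 = 7, x5 = 2.
Check constraint 4: x5 + x2 = 10; constraint 9: x5 - x2 = -6. The remaining constraints are straightforward to verify.

Satisfiable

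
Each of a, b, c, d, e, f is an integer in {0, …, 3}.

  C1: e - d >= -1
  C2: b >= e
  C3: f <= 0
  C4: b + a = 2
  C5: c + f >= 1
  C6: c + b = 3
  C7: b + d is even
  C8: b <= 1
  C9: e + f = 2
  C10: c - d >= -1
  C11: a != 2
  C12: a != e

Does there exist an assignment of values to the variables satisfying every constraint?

Unsatisfiable

From constraints 2 and 8: e ≤ b ≤ 1. From constraint 3: f ≤ 0. Hence e + f ≤ 1. But constraint 9 requires e + f = 2, and 2 > 1. Contradiction.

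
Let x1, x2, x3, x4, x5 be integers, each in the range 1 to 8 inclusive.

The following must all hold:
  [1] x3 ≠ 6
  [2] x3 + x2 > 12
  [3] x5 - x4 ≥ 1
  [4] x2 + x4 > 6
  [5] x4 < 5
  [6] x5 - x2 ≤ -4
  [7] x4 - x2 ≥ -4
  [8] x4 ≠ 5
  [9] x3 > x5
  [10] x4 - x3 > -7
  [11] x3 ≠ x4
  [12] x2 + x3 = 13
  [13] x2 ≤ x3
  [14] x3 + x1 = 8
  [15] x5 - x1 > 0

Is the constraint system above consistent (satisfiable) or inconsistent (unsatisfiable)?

Unsatisfiable

Constraints 3, 6, and 7 give x2 − x5 ≥ 4, x5 − x4 ≥ 1, x4 − x2 ≥ -4.
Adding all 3 inequalities: the left sides telescope to 0, and the right sides sum to 4 + 1 + (-4) = 1. So 0 ≥ 1, which is false.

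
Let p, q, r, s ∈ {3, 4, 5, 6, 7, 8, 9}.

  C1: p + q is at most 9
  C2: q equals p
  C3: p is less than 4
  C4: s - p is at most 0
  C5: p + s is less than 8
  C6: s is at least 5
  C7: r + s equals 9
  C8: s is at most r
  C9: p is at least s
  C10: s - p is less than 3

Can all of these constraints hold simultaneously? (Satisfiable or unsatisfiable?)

Unsatisfiable

From constraints 6 and 9: p ≥ s and s ≥ 5, so p ≥ 5. From constraint 3: p ≤ 3. But 3 < 5, so no value of p works.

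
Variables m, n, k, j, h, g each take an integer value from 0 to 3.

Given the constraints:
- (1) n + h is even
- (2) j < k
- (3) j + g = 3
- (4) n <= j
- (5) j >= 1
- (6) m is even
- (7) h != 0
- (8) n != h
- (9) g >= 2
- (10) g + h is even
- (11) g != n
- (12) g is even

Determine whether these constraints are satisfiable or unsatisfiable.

Satisfiable

One satisfying assignment is m = 0, n = 0, k = 2, j = 1, h = 2, g = 2.
For the less obvious constraints — constraint 1: n + h = 2 is even; constraint 3: j + g = 3 — and the others hold by inspection.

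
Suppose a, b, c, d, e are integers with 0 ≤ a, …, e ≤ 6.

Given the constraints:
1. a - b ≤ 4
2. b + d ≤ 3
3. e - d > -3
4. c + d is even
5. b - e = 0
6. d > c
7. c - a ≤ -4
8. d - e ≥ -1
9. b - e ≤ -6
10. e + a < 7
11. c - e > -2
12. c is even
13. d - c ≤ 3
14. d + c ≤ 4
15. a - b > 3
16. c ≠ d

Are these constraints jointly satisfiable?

Constraints 1, 7, 8, 9, and 13 give b − a ≥ -4, a − c ≥ 4, c − d ≥ -3, d − e ≥ -1, e − b ≥ 6.
Adding all 5 inequalities: the left sides telescope to 0, and the right sides sum to (-4) + 4 + (-3) + (-1) + 6 = 2. So 0 ≥ 2, which is false.

Unsatisfiable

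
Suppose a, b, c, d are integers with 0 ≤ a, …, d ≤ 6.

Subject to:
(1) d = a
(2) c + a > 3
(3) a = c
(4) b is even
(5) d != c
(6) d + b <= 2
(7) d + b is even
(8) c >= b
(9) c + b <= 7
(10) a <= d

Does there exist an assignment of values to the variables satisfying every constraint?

Unsatisfiable

From constraints 1 and 3, d = a = c, so d = c. But constraint 5 says d ≠ c. Contradiction.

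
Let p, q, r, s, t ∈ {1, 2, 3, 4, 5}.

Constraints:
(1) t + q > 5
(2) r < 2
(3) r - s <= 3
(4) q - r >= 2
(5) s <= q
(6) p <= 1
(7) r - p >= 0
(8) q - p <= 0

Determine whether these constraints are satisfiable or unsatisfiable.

Unsatisfiable

Constraints 4, 7, and 8 give r − p ≥ 0, p − q ≥ 0, q − r ≥ 2.
Adding all 3 inequalities: the left sides telescope to 0, and the right sides sum to 0 + 0 + 2 = 2. So 0 ≥ 2, which is false.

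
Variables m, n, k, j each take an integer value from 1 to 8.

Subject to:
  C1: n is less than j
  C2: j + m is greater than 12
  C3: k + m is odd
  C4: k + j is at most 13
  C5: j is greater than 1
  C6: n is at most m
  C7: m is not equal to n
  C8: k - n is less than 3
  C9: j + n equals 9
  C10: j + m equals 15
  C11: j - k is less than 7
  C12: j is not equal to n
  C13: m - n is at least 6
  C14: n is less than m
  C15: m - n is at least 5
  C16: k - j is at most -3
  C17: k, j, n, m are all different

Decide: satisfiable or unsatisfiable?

The assignment m = 8, n = 2, k = 3, j = 7 works:
  constraint 2 holds since j + m = 15.
  constraint 4 holds since k + j = 10.
  constraint 8 holds since k - n = 1.
The rest check out directly.

Satisfiable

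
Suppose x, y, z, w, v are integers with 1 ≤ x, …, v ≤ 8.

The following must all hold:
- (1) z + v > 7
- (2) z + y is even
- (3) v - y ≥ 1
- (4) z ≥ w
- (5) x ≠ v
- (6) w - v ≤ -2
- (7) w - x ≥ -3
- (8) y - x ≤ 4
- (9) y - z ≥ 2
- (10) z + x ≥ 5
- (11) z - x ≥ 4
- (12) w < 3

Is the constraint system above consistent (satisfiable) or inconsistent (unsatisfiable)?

Unsatisfiable

Constraints 8, 9, and 11 give z − x ≥ 4, x − y ≥ -4, y − z ≥ 2.
Adding all 3 inequalities: the left sides telescope to 0, and the right sides sum to 4 + (-4) + 2 = 2. So 0 ≥ 2, which is false.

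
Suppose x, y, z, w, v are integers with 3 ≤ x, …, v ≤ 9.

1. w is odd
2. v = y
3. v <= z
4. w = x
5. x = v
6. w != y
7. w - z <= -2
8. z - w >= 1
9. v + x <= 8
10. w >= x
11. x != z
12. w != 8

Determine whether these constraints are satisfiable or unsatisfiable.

Unsatisfiable

From constraints 2, 4, and 5, w = x = v = y, so w = y. But constraint 6 says w ≠ y. Contradiction.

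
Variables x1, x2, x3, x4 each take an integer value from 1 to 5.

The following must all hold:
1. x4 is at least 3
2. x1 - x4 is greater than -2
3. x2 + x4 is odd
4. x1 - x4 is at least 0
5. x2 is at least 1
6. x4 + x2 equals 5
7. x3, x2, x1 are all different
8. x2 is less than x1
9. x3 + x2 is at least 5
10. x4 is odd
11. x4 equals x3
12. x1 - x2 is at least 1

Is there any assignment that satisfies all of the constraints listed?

Try x1 = 4, x2 = 2, x3 = 3, x4 = 3.
Check constraint 2: x1 - x4 = 1; constraint 4: x1 - x4 = 1. The remaining constraints are straightforward to verify.

Satisfiable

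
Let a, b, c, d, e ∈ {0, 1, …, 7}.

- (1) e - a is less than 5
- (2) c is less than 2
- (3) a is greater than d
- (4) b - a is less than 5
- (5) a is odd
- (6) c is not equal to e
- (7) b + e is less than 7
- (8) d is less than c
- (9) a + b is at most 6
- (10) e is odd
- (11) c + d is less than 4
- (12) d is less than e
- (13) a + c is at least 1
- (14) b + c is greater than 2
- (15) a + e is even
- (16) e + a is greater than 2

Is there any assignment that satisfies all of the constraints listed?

Satisfiable

One satisfying assignment is a = 1, b = 3, c = 1, d = 0, e = 3.
For the less obvious constraints — constraint 1: e - a = 2; constraint 4: b - a = 2 — and the others hold by inspection.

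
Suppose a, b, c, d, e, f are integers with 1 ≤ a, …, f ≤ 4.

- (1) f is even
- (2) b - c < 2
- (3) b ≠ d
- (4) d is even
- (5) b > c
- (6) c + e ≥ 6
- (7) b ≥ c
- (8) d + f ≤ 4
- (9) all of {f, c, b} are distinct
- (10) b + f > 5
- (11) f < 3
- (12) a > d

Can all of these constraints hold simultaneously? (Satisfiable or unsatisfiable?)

Take a = 4, b = 4, c = 3, d = 2, e = 3, f = 2. Then constraint 2: b - c = 1; constraint 6: c + e = 6, and every other listed constraint is also met.

Satisfiable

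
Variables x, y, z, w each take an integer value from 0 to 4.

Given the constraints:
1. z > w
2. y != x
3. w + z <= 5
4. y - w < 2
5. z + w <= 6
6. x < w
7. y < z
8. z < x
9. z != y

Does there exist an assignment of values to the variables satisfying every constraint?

Unsatisfiable

Constraints 1, 6, and 8 give z < x, x < w, w < z. Chaining: z < x < w < z, which forces z < z — impossible.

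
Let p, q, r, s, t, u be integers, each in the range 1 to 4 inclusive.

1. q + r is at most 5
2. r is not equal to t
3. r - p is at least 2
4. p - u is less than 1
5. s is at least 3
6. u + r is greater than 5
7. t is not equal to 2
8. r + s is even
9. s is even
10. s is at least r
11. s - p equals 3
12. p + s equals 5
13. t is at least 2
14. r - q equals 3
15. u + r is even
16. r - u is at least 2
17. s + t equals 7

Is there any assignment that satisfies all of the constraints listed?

One satisfying assignment is p = 1, q = 1, r = 4, s = 4, t = 3, u = 2.
For the less obvious constraints — constraint 1: q + r = 5; constraint 3: r - p = 3; constraint 4: p - u = -1 — and the others hold by inspection.

Satisfiable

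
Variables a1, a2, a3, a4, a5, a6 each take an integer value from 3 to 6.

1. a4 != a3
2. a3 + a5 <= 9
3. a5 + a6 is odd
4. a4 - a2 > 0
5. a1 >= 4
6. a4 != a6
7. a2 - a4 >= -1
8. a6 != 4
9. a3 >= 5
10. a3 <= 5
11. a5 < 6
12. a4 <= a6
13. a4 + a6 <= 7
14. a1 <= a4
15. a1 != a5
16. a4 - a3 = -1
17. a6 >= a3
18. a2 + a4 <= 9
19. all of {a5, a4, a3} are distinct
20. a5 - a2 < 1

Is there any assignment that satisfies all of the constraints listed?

From constraints 5 and 14: a4 ≥ a1 ≥ 4. From constraints 9 and 17: a6 ≥ a3 ≥ 5. Hence a4 + a6 ≥ 9. But constraint 13 requires a4 + a6 ≤ 7, and 7 < 9. Contradiction.

Unsatisfiable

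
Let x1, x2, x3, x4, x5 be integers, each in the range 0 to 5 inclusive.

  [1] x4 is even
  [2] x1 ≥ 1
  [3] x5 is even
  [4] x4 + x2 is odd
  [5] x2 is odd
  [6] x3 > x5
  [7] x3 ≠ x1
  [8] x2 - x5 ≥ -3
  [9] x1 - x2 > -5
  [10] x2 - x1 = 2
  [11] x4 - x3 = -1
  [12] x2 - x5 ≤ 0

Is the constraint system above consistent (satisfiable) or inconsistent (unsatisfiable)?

Satisfiable

Try x1 = 1, x2 = 3, x3 = 5, x4 = 4, x5 = 4.
Check constraint 8: x2 - x5 = -1; constraint 9: x1 - x2 = -2; constraint 10: x2 - x1 = 2. The remaining constraints are straightforward to verify.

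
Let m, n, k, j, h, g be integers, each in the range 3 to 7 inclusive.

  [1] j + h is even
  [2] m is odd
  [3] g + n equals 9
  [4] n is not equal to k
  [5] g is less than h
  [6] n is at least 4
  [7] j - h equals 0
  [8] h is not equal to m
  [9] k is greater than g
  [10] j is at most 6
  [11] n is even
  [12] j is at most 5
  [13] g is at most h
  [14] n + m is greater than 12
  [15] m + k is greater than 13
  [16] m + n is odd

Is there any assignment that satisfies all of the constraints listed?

Satisfiable

One satisfying assignment is m = 7, n = 6, k = 7, j = 5, h = 5, g = 3.
For the less obvious constraints — constraint 3: g + n = 9; constraint 7: j - h = 0; constraint 14: n + m = 13 — and the others hold by inspection.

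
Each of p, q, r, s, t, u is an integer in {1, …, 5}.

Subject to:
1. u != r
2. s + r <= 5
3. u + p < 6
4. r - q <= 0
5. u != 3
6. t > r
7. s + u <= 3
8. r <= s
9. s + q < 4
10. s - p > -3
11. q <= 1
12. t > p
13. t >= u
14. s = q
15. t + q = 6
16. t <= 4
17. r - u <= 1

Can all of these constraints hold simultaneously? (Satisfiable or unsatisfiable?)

From constraint 16: t ≤ 4. From constraint 11: q ≤ 1. Hence t + q ≤ 5. But constraint 15 requires t + q = 6, and 6 > 5. Contradiction.

Unsatisfiable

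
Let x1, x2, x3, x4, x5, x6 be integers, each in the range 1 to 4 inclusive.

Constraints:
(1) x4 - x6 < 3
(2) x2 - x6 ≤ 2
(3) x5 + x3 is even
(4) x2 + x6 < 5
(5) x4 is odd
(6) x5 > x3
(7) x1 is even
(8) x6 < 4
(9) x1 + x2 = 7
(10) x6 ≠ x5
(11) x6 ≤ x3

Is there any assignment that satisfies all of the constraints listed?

Take x1 = 4, x2 = 3, x3 = 2, x4 = 3, x5 = 4, x6 = 1. Then constraint 1: x4 - x6 = 2; constraint 2: x2 - x6 = 2; constraint 4: x2 + x6 = 4, and every other listed constraint is also met.

Satisfiable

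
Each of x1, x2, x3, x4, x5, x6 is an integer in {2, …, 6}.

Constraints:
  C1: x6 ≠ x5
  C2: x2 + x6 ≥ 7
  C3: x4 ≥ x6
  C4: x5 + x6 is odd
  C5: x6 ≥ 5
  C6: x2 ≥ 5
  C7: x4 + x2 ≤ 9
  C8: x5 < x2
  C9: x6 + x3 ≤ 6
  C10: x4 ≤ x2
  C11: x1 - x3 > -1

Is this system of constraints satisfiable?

From constraints 3 and 5: x4 ≥ x6 ≥ 5. From constraint 6: x2 ≥ 5. Hence x4 + x2 ≥ 10. But constraint 7 requires x4 + x2 ≤ 9, and 9 < 10. Contradiction.

Unsatisfiable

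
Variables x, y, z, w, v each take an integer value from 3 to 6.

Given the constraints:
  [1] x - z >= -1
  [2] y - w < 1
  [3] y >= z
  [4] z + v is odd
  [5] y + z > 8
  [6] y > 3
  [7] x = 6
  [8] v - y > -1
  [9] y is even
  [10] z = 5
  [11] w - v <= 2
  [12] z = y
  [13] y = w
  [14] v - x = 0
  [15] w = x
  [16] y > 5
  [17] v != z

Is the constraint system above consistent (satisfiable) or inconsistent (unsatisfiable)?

Constraint 10 fixes z = 5 and constraint 7 fixes x = 6. Constraints 12, 13, and 15 give z = y = w = x, so z = x. But 5 ≠ 6 — contradiction.

Unsatisfiable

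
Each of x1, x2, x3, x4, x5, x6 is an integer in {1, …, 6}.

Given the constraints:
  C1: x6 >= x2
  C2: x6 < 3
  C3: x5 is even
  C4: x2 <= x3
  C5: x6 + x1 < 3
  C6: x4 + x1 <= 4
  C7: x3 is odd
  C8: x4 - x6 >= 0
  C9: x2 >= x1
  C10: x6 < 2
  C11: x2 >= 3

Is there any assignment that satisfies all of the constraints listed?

From constraints 1 and 11: x6 ≥ x2 and x2 ≥ 3, so x6 ≥ 3. From constraint 2: x6 ≤ 2. But 2 < 3, so no value of x6 works.

Unsatisfiable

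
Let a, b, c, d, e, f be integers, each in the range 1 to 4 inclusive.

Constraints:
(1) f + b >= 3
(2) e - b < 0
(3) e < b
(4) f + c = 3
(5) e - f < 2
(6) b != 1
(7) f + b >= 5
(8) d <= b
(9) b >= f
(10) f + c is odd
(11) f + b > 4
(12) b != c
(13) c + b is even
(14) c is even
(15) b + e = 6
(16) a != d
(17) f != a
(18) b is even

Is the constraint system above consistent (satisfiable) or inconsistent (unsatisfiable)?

Satisfiable

Take a = 2, b = 4, c = 2, d = 1, e = 2, f = 1. Then constraint 1: f + b = 5; constraint 2: e - b = -2; constraint 4: f + c = 3, and every other listed constraint is also met.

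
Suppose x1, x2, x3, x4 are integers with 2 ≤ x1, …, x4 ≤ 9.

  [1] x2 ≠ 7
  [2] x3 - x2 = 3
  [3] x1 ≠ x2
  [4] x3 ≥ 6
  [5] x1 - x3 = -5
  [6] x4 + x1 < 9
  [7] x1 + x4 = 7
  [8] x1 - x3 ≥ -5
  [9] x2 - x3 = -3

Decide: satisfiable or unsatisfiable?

Satisfiable

One satisfying assignment is x1 = 4, x2 = 6, x3 = 9, x4 = 3.
For the less obvious constraints — constraint 2: x3 - x2 = 3; constraint 5: x1 - x3 = -5; constraint 6: x4 + x1 = 7 — and the others hold by inspection.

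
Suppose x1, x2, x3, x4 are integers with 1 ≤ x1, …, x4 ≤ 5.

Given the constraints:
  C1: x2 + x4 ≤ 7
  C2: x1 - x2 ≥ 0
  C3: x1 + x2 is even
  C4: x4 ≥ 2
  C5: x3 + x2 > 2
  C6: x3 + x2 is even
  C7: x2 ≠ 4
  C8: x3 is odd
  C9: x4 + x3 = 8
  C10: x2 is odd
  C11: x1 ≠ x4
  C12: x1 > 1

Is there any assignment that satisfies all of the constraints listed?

Satisfiable

One satisfying assignment is x1 = 3, x2 = 1, x3 = 3, x4 = 5.
For the less obvious constraints — constraint 1: x2 + x4 = 6; constraint 2: x1 - x2 = 2; constraint 5: x3 + x2 = 4 — and the others hold by inspection.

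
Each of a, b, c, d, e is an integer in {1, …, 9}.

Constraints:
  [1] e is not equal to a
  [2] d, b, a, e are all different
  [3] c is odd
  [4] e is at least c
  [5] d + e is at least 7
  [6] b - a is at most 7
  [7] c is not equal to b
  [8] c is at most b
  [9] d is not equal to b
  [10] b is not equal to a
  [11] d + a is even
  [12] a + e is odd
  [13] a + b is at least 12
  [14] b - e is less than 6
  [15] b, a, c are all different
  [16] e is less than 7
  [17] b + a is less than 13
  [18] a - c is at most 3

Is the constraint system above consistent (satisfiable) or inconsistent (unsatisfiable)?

Setting (a, b, c, d, e) = (4, 8, 1, 2, 5) satisfies everything: constraint 5: d + e = 7; constraint 6: b - a = 4; constraint 13: a + b = 12, and the others follow.

Satisfiable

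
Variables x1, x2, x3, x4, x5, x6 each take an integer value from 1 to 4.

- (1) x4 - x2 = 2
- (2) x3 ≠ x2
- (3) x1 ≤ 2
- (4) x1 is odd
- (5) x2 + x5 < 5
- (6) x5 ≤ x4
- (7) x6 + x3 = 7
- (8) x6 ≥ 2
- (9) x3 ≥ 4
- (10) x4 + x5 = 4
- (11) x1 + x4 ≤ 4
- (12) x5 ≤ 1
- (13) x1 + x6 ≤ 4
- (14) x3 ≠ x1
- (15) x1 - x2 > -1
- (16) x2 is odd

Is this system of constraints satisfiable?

Satisfiable

The assignment x1 = 1, x2 = 1, x3 = 4, x4 = 3, x5 = 1, x6 = 3 works:
  constraint 1 holds since x4 - x2 = 2.
  constraint 5 holds since x2 + x5 = 2.
The rest check out directly.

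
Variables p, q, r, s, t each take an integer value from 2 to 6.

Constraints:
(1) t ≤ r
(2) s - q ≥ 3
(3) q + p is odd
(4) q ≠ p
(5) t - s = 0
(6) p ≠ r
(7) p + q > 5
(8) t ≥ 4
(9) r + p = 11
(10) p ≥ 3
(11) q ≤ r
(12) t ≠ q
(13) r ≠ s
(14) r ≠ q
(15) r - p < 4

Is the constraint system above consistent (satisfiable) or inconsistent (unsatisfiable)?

Try p = 5, q = 2, r = 6, s = 5, t = 5.
Check constraint 2: s - q = 3; constraint 5: t - s = 0. The remaining constraints are straightforward to verify.

Satisfiable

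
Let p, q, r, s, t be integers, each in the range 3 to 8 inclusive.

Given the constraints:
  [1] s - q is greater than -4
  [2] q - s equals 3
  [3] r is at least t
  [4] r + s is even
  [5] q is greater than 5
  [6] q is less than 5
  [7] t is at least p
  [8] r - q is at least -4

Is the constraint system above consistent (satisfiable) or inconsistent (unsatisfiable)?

Unsatisfiable

From constraint 5: q ≥ 6. From constraint 6: q ≤ 4. But 4 < 6, so no value of q works.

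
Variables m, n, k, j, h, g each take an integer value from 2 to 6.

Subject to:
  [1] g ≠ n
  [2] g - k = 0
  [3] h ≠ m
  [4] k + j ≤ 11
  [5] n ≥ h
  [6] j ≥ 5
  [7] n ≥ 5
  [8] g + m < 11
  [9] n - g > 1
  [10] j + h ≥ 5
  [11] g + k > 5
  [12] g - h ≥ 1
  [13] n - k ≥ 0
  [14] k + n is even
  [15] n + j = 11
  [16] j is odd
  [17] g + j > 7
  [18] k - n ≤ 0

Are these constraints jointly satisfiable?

Satisfiable

Try m = 6, n = 6, k = 4, j = 5, h = 2, g = 4.
Check constraint 2: g - k = 0; constraint 4: k + j = 9; constraint 8: g + m = 10. The remaining constraints are straightforward to verify.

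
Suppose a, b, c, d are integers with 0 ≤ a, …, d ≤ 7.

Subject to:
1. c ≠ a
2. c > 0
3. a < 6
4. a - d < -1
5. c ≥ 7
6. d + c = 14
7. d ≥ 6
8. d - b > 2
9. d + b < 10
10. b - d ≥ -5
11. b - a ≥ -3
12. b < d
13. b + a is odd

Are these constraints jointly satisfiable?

The assignment a = 3, b = 2, c = 7, d = 7 works:
  constraint 4 holds since a - d = -4.
  constraint 6 holds since d + c = 14.
The rest check out directly.

Satisfiable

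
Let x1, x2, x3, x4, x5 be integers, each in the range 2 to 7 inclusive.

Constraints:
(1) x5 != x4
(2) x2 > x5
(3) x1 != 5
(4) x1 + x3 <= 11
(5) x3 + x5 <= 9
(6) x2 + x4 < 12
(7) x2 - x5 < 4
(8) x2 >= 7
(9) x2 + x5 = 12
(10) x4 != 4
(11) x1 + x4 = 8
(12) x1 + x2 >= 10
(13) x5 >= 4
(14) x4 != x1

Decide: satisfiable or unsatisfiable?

Take x1 = 6, x2 = 7, x3 = 2, x4 = 2, x5 = 5. Then constraint 4: x1 + x3 = 8; constraint 5: x3 + x5 = 7; constraint 6: x2 + x4 = 9, and every other listed constraint is also met.

Satisfiable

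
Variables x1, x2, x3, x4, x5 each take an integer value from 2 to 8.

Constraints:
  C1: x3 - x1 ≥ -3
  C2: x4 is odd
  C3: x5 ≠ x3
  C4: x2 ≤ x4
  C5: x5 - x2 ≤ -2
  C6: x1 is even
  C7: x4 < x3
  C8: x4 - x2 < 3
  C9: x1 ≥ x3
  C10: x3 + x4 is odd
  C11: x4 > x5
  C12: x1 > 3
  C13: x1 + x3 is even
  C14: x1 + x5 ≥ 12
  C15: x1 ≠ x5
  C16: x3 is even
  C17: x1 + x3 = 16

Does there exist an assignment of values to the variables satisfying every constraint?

The assignment x1 = 8, x2 = 7, x3 = 8, x4 = 7, x5 = 5 works:
  constraint 1 holds since x3 - x1 = 0.
  constraint 5 holds since x5 - x2 = -2.
The rest check out directly.

Satisfiable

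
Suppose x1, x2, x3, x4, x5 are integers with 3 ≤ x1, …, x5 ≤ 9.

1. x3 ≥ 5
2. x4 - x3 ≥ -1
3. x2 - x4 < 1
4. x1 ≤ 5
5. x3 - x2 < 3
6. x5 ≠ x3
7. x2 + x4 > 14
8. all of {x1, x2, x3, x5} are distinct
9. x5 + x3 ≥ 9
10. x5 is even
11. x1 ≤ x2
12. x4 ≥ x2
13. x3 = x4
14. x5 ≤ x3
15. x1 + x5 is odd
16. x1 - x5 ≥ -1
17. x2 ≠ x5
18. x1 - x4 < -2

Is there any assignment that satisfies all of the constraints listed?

The assignment x1 = 3, x2 = 7, x3 = 8, x4 = 8, x5 = 4 works:
  constraint 2 holds since x4 - x3 = 0.
  constraint 3 holds since x2 - x4 = -1.
The rest check out directly.

Satisfiable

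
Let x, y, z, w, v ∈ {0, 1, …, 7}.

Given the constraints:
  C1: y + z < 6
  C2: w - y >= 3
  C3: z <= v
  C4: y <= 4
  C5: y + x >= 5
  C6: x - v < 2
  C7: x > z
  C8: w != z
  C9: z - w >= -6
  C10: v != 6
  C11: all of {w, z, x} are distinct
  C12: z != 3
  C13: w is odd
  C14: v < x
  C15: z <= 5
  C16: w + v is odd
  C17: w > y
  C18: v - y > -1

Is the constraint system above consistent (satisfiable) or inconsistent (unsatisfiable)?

The assignment x = 5, y = 3, z = 1, w = 7, v = 4 works:
  constraint 1 holds since y + z = 4.
  constraint 2 holds since w - y = 4.
The rest check out directly.

Satisfiable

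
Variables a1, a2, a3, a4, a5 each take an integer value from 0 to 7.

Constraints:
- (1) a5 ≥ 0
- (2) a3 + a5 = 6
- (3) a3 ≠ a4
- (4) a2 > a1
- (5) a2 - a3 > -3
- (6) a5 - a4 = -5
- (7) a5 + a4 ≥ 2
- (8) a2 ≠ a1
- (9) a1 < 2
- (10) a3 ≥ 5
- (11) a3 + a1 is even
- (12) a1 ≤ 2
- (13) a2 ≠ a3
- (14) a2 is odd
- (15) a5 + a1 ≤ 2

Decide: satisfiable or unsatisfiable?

Take a1 = 0, a2 = 5, a3 = 6, a4 = 5, a5 = 0. Then constraint 2: a3 + a5 = 6; constraint 5: a2 - a3 = -1, and every other listed constraint is also met.

Satisfiable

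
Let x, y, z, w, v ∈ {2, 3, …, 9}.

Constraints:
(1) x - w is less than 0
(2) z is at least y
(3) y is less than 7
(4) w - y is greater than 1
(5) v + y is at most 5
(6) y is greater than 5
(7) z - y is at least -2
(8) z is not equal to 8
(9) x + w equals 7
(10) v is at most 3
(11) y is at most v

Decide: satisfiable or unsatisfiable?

Unsatisfiable

From constraint 6: y ≥ 6. From constraints 10 and 11: y ≤ v and v ≤ 3, so y ≤ 3. But 3 < 6, so no value of y works.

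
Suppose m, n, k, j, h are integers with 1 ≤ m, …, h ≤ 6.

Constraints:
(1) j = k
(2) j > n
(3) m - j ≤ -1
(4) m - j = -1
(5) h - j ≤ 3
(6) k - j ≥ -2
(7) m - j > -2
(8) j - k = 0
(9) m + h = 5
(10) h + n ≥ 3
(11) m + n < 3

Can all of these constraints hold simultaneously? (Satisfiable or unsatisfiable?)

Setting (m, n, k, j, h) = (1, 1, 2, 2, 4) satisfies everything: constraint 3: m - j = -1; constraint 4: m - j = -1; constraint 5: h - j = 2, and the others follow.

Satisfiable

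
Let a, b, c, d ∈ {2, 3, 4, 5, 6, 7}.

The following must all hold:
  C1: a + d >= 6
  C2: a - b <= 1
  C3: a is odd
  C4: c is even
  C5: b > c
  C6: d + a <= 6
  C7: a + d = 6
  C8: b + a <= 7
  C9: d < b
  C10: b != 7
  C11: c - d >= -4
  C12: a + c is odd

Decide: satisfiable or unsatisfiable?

Satisfiable

Take a = 3, b = 4, c = 2, d = 3. Then constraint 1: a + d = 6; constraint 2: a - b = -1, and every other listed constraint is also met.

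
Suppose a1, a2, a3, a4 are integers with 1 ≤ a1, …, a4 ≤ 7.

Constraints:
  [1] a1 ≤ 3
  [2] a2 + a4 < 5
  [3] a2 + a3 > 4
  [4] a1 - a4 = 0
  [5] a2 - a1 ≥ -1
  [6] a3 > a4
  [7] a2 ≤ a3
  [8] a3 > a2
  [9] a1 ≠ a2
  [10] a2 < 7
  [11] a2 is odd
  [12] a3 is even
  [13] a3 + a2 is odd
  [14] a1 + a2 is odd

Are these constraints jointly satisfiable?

Satisfiable

Try a1 = 2, a2 = 1, a3 = 6, a4 = 2.
Check constraint 2: a2 + a4 = 3; constraint 3: a2 + a3 = 7; constraint 4: a1 - a4 = 0. The remaining constraints are straightforward to verify.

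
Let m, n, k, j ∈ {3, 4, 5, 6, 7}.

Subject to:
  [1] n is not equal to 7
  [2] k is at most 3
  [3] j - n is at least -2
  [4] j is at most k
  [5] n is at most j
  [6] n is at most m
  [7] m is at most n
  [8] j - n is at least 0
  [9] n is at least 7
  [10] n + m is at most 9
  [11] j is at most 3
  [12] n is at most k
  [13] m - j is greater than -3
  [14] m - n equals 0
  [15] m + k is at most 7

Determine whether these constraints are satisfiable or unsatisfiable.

From constraints 5 and 9: j ≥ n and n ≥ 7, so j ≥ 7. From constraints 2 and 4: j ≤ k and k ≤ 3, so j ≤ 3. But 3 < 7, so no value of j works.

Unsatisfiable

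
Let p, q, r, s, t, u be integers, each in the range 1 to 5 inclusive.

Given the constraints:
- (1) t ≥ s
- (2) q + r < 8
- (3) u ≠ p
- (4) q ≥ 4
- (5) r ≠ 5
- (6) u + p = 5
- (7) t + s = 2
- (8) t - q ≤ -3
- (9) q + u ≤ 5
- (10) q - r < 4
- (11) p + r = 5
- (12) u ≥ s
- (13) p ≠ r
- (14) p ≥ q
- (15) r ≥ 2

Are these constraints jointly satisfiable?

From constraints 4 and 14: p ≥ q ≥ 4. From constraint 15: r ≥ 2. Hence p + r ≥ 6. But constraint 11 requires p + r = 5, and 5 < 6. Contradiction.

Unsatisfiable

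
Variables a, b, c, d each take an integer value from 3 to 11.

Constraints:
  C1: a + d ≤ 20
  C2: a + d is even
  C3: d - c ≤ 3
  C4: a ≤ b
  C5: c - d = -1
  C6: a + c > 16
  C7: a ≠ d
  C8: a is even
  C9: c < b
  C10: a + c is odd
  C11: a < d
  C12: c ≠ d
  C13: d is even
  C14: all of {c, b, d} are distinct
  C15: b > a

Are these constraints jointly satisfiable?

Satisfiable

Try a = 8, b = 11, c = 9, d = 10.
Check constraint 1: a + d = 18; constraint 3: d - c = 1. The remaining constraints are straightforward to verify.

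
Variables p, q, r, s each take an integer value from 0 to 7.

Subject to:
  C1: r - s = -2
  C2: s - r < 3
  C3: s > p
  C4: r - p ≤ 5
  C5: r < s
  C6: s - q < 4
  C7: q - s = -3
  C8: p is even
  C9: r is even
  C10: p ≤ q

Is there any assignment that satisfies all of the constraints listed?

Satisfiable

Setting (p, q, r, s) = (0, 1, 2, 4) satisfies everything: constraint 1: r - s = -2; constraint 2: s - r = 2; constraint 4: r - p = 2, and the others follow.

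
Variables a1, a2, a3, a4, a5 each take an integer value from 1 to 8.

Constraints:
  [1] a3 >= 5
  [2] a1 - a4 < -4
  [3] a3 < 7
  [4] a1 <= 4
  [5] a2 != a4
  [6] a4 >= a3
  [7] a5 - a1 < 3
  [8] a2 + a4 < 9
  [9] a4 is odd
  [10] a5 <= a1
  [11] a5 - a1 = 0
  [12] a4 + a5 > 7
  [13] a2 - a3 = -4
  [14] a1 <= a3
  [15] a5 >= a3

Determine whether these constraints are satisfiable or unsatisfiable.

From constraints 1 and 15: a5 ≥ a3 and a3 ≥ 5, so a5 ≥ 5. From constraints 4 and 10: a5 ≤ a1 and a1 ≤ 4, so a5 ≤ 4. But 4 < 5, so no value of a5 works.

Unsatisfiable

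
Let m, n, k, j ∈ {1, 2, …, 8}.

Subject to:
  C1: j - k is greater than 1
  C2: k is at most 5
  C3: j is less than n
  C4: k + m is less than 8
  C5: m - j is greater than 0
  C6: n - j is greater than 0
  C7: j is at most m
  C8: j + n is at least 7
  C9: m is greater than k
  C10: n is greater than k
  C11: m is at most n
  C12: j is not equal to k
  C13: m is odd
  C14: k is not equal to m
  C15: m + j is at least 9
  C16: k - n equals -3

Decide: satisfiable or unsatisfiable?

Satisfiable

Try m = 5, n = 5, k = 2, j = 4.
Check constraint 1: j - k = 2; constraint 4: k + m = 7; constraint 5: m - j = 1. The remaining constraints are straightforward to verify.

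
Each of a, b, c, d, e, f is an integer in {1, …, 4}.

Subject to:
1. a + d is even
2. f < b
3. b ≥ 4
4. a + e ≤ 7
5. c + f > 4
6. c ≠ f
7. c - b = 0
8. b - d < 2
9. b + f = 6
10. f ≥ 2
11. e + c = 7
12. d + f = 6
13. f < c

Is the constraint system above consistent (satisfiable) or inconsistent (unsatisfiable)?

Satisfiable

Setting (a, b, c, d, e, f) = (2, 4, 4, 4, 3, 2) satisfies everything: constraint 4: a + e = 5; constraint 5: c + f = 6; constraint 7: c - b = 0, and the others follow.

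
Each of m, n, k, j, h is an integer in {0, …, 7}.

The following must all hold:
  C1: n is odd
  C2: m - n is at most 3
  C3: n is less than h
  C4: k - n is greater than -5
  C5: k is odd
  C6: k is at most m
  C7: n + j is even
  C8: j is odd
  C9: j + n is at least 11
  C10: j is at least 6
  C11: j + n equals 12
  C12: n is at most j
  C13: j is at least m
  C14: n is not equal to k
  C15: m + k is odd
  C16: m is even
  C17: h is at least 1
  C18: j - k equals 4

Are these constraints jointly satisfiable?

Setting (m, n, k, j, h) = (6, 5, 3, 7, 6) satisfies everything: constraint 2: m - n = 1; constraint 4: k - n = -2, and the others follow.

Satisfiable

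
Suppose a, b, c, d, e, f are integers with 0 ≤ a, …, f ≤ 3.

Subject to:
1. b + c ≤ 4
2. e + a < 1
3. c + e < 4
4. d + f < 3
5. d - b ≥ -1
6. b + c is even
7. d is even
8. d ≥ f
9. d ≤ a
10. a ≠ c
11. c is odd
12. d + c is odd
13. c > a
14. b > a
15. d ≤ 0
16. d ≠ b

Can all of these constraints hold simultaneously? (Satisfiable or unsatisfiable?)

Satisfiable

Try a = 0, b = 1, c = 1, d = 0, e = 0, f = 0.
Check constraint 1: b + c = 2; constraint 2: e + a = 0. The remaining constraints are straightforward to verify.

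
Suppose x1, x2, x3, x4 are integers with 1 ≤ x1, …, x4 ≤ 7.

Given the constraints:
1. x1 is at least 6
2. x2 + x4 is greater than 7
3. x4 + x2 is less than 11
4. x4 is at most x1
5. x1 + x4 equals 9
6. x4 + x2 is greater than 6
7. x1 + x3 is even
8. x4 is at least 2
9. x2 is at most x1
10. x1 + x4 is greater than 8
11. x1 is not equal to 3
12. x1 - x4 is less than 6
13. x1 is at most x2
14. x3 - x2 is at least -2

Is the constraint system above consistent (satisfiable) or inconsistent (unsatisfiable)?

Satisfiable

One satisfying assignment is x1 = 6, x2 = 6, x3 = 4, x4 = 3.
For the less obvious constraints — constraint 2: x2 + x4 = 9; constraint 3: x4 + x2 = 9; constraint 5: x1 + x4 = 9 — and the others hold by inspection.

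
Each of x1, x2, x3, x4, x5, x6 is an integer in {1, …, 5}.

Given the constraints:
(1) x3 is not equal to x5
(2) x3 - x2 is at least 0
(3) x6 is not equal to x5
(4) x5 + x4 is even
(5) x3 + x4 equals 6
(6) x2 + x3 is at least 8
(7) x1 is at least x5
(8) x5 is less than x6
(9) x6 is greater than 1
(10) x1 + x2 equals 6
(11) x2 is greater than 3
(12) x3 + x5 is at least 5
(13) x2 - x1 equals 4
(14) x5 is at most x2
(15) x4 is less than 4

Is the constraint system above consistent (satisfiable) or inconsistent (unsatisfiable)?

Try x1 = 1, x2 = 5, x3 = 5, x4 = 1, x5 = 1, x6 = 5.
Check constraint 2: x3 - x2 = 0; constraint 5: x3 + x4 = 6; constraint 6: x2 + x3 = 10. The remaining constraints are straightforward to verify.

Satisfiable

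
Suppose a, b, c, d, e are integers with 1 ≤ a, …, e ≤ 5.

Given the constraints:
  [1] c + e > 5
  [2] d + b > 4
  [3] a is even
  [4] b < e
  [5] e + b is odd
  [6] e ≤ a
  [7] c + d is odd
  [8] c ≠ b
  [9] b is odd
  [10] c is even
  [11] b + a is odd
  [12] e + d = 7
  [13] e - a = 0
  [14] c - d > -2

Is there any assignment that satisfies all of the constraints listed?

One satisfying assignment is a = 2, b = 1, c = 4, d = 5, e = 2.
For the less obvious constraints — constraint 1: c + e = 6; constraint 2: d + b = 6; constraint 12: e + d = 7 — and the others hold by inspection.

Satisfiable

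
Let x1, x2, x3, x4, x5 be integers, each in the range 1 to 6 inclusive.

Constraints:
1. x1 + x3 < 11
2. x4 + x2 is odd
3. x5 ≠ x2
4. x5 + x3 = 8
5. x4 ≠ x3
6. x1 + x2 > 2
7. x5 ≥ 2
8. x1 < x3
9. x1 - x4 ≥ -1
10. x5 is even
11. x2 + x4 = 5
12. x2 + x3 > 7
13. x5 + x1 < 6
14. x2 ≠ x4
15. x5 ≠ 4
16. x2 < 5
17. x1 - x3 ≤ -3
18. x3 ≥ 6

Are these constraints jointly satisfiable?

The assignment x1 = 2, x2 = 3, x3 = 6, x4 = 2, x5 = 2 works:
  constraint 1 holds since x1 + x3 = 8.
  constraint 4 holds since x5 + x3 = 8.
The rest check out directly.

Satisfiable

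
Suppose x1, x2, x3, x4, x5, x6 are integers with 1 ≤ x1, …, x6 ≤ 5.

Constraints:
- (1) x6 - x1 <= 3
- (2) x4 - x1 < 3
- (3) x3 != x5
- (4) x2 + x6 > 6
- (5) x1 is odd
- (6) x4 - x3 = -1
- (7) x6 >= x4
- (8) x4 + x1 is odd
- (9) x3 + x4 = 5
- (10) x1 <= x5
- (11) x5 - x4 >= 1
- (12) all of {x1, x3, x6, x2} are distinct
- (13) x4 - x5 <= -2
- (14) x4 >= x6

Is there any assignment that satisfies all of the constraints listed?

Satisfiable

The assignment x1 = 1, x2 = 5, x3 = 3, x4 = 2, x5 = 4, x6 = 2 works:
  constraint 1 holds since x6 - x1 = 1.
  constraint 2 holds since x4 - x1 = 1.
The rest check out directly.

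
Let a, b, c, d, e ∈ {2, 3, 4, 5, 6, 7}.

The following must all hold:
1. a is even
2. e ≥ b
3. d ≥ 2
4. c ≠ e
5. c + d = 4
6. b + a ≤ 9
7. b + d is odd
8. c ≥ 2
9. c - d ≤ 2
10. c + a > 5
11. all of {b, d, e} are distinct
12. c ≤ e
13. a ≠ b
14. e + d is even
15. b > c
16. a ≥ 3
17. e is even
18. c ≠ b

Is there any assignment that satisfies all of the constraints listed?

Satisfiable

Take a = 4, b = 5, c = 2, d = 2, e = 6. Then constraint 5: c + d = 4; constraint 6: b + a = 9; constraint 9: c - d = 0, and every other listed constraint is also met.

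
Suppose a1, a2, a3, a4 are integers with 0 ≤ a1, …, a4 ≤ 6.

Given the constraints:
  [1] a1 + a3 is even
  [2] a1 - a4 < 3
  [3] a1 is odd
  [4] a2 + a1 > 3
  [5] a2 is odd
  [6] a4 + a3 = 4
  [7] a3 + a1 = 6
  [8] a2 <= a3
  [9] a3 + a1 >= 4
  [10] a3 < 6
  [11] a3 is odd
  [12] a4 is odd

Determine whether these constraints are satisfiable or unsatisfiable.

Satisfiable

Take a1 = 5, a2 = 1, a3 = 1, a4 = 3. Then constraint 2: a1 - a4 = 2; constraint 4: a2 + a1 = 6; constraint 6: a4 + a3 = 4, and every other listed constraint is also met.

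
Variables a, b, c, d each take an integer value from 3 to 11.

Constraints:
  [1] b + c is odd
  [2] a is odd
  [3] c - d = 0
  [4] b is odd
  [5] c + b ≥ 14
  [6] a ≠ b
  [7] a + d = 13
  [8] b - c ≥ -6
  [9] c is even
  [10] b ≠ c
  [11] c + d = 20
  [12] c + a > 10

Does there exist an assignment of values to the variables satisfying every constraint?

Satisfiable

One satisfying assignment is a = 3, b = 7, c = 10, d = 10.
For the less obvious constraints — constraint 3: c - d = 0; constraint 5: c + b = 17 — and the others hold by inspection.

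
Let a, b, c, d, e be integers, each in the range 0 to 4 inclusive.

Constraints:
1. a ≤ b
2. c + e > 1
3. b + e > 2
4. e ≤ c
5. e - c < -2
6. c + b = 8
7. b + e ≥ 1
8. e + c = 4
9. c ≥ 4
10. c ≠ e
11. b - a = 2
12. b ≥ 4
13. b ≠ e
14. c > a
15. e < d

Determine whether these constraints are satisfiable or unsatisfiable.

Take a = 2, b = 4, c = 4, d = 4, e = 0. Then constraint 2: c + e = 4; constraint 3: b + e = 4, and every other listed constraint is also met.

Satisfiable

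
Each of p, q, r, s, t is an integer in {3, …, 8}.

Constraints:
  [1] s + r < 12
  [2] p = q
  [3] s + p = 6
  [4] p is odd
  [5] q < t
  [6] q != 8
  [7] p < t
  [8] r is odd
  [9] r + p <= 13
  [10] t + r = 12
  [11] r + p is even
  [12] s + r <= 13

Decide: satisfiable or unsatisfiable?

Satisfiable

Take p = 3, q = 3, r = 7, s = 3, t = 5. Then constraint 1: s + r = 10; constraint 3: s + p = 6; constraint 9: r + p = 10, and every other listed constraint is also met.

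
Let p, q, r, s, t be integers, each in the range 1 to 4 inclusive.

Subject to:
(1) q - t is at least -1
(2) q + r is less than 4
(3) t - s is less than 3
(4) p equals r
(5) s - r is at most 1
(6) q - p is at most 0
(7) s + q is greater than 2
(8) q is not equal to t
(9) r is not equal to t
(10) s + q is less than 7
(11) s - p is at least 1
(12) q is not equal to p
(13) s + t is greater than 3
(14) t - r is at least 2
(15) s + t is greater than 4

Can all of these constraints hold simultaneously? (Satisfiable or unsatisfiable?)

Unsatisfiable

Constraints 1, 5, 6, 11, and 14 give q − t ≥ -1, t − r ≥ 2, r − s ≥ -1, s − p ≥ 1, p − q ≥ 0.
Adding all 5 inequalities: the left sides telescope to 0, and the right sides sum to (-1) + 2 + (-1) + 1 + 0 = 1. So 0 ≥ 1, which is false.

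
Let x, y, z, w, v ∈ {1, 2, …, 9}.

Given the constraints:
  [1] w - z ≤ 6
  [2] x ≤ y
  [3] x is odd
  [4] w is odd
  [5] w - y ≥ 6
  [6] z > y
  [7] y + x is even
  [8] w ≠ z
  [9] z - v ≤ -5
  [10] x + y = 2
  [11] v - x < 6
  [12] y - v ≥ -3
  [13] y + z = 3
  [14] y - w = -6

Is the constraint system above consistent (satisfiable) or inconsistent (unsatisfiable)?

Constraints 1, 5, 9, and 12 give v − z ≥ 5, z − w ≥ -6, w − y ≥ 6, y − v ≥ -3.
Adding all 4 inequalities: the left sides telescope to 0, and the right sides sum to 5 + (-6) + 6 + (-3) = 2. So 0 ≥ 2, which is false.

Unsatisfiable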